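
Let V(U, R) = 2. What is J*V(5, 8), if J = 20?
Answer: 40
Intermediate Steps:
J*V(5, 8) = 20*2 = 40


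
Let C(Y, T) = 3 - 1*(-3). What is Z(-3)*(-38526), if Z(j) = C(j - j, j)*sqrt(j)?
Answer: -231156*I*sqrt(3) ≈ -4.0037e+5*I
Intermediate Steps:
C(Y, T) = 6 (C(Y, T) = 3 + 3 = 6)
Z(j) = 6*sqrt(j)
Z(-3)*(-38526) = (6*sqrt(-3))*(-38526) = (6*(I*sqrt(3)))*(-38526) = (6*I*sqrt(3))*(-38526) = -231156*I*sqrt(3)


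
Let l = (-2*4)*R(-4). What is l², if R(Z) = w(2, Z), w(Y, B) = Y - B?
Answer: 2304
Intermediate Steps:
R(Z) = 2 - Z
l = -48 (l = (-2*4)*(2 - 1*(-4)) = -8*(2 + 4) = -8*6 = -48)
l² = (-48)² = 2304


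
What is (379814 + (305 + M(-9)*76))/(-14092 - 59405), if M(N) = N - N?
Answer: -380119/73497 ≈ -5.1719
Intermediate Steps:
M(N) = 0
(379814 + (305 + M(-9)*76))/(-14092 - 59405) = (379814 + (305 + 0*76))/(-14092 - 59405) = (379814 + (305 + 0))/(-73497) = (379814 + 305)*(-1/73497) = 380119*(-1/73497) = -380119/73497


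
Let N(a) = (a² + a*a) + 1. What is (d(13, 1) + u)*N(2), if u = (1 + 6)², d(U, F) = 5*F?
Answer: 486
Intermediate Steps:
N(a) = 1 + 2*a² (N(a) = (a² + a²) + 1 = 2*a² + 1 = 1 + 2*a²)
u = 49 (u = 7² = 49)
(d(13, 1) + u)*N(2) = (5*1 + 49)*(1 + 2*2²) = (5 + 49)*(1 + 2*4) = 54*(1 + 8) = 54*9 = 486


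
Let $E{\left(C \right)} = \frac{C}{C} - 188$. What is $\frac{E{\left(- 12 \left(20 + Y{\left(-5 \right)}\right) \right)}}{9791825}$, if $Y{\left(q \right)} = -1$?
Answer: $- \frac{187}{9791825} \approx -1.9098 \cdot 10^{-5}$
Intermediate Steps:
$E{\left(C \right)} = -187$ ($E{\left(C \right)} = 1 - 188 = -187$)
$\frac{E{\left(- 12 \left(20 + Y{\left(-5 \right)}\right) \right)}}{9791825} = - \frac{187}{9791825}$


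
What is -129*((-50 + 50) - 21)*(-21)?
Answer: -56889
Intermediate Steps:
-129*((-50 + 50) - 21)*(-21) = -129*(0 - 21)*(-21) = -129*(-21)*(-21) = 2709*(-21) = -56889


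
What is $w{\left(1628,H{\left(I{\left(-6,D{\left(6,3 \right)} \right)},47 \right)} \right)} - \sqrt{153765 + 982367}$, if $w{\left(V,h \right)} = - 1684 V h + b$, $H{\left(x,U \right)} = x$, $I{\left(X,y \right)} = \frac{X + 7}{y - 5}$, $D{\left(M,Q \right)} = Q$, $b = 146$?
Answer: $1370922 - 2 \sqrt{284033} \approx 1.3699 \cdot 10^{6}$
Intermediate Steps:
$I{\left(X,y \right)} = \frac{7 + X}{-5 + y}$
$w{\left(V,h \right)} = 146 - 1684 V h$ ($w{\left(V,h \right)} = - 1684 V h + 146 = 146 - 1684 V h$)
$w{\left(1628,H{\left(I{\left(-6,D{\left(6,3 \right)} \right)},47 \right)} \right)} - \sqrt{153765 + 982367} = \left(146 - 2741552 \frac{7 - 6}{-5 + 3}\right) - \sqrt{153765 + 982367} = \left(146 - 2741552 \frac{1}{-2} \cdot 1\right) - \sqrt{1136132} = \left(146 - 2741552 \left(\left(- \frac{1}{2}\right) 1\right)\right) - 2 \sqrt{284033} = \left(146 - 2741552 \left(- \frac{1}{2}\right)\right) - 2 \sqrt{284033} = \left(146 + 1370776\right) - 2 \sqrt{284033} = 1370922 - 2 \sqrt{284033}$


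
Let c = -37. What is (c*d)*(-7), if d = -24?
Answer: -6216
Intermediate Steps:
(c*d)*(-7) = -37*(-24)*(-7) = 888*(-7) = -6216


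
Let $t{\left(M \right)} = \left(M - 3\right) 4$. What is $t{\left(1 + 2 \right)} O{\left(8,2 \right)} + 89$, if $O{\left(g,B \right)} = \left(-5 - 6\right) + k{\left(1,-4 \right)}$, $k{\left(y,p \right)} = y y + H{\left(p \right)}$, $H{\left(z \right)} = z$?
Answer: $89$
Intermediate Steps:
$k{\left(y,p \right)} = p + y^{2}$ ($k{\left(y,p \right)} = y y + p = y^{2} + p = p + y^{2}$)
$t{\left(M \right)} = -12 + 4 M$ ($t{\left(M \right)} = \left(-3 + M\right) 4 = -12 + 4 M$)
$O{\left(g,B \right)} = -14$ ($O{\left(g,B \right)} = \left(-5 - 6\right) - \left(4 - 1^{2}\right) = \left(-5 - 6\right) + \left(-4 + 1\right) = -11 - 3 = -14$)
$t{\left(1 + 2 \right)} O{\left(8,2 \right)} + 89 = \left(-12 + 4 \left(1 + 2\right)\right) \left(-14\right) + 89 = \left(-12 + 4 \cdot 3\right) \left(-14\right) + 89 = \left(-12 + 12\right) \left(-14\right) + 89 = 0 \left(-14\right) + 89 = 0 + 89 = 89$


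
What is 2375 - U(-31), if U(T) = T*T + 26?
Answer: 1388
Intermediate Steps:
U(T) = 26 + T² (U(T) = T² + 26 = 26 + T²)
2375 - U(-31) = 2375 - (26 + (-31)²) = 2375 - (26 + 961) = 2375 - 1*987 = 2375 - 987 = 1388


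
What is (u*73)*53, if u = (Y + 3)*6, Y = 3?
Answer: 139284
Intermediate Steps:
u = 36 (u = (3 + 3)*6 = 6*6 = 36)
(u*73)*53 = (36*73)*53 = 2628*53 = 139284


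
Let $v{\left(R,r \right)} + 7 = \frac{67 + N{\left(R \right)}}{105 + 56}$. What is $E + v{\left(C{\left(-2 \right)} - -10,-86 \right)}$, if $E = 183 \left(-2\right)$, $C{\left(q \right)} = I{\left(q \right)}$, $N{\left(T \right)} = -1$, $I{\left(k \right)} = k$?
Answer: $- \frac{59987}{161} \approx -372.59$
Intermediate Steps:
$C{\left(q \right)} = q$
$E = -366$
$v{\left(R,r \right)} = - \frac{1061}{161}$ ($v{\left(R,r \right)} = -7 + \frac{67 - 1}{105 + 56} = -7 + \frac{66}{161} = - \frac{1061}{161}$)
$E + v{\left(C{\left(-2 \right)} - -10,-86 \right)} = -366 - \frac{1061}{161} = - \frac{59987}{161}$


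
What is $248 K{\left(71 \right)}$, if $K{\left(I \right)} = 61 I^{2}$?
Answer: $76260248$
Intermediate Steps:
$248 K{\left(71 \right)} = 248 \cdot 61 \cdot 71^{2} = 248 \cdot 61 \cdot 5041 = 248 \cdot 307501 = 76260248$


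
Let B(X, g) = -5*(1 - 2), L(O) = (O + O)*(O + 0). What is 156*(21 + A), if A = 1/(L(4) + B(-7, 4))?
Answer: 121368/37 ≈ 3280.2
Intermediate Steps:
L(O) = 2*O² (L(O) = (2*O)*O = 2*O²)
B(X, g) = 5 (B(X, g) = -5*(-1) = 5)
A = 1/37 (A = 1/(2*4² + 5) = 1/(2*16 + 5) = 1/(32 + 5) = 1/37 ≈ 0.027027)
156*(21 + A) = 156*(21 + 1/37) = 156*(778/37) = 121368/37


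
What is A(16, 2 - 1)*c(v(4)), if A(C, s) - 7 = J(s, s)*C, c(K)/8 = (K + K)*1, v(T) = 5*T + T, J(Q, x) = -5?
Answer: -28032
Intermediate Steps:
v(T) = 6*T
c(K) = 16*K (c(K) = 8*((K + K)*1) = 8*((2*K)*1) = 8*(2*K) = 16*K)
A(C, s) = 7 - 5*C
A(16, 2 - 1)*c(v(4)) = (7 - 5*16)*(16*(6*4)) = (7 - 80)*(16*24) = -73*384 = -28032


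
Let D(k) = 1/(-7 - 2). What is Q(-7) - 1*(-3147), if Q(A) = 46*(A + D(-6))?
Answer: 25379/9 ≈ 2819.9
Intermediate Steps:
D(k) = -1/9 (D(k) = 1/(-9) = -1/9)
Q(A) = -46/9 + 46*A (Q(A) = 46*(A - 1/9) = 46*(-1/9 + A) = -46/9 + 46*A)
Q(-7) - 1*(-3147) = (-46/9 + 46*(-7)) - 1*(-3147) = (-46/9 - 322) + 3147 = -2944/9 + 3147 = 25379/9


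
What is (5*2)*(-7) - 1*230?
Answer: -300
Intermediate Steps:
(5*2)*(-7) - 1*230 = 10*(-7) - 230 = -70 - 230 = -300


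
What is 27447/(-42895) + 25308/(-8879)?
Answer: -1329288573/380864705 ≈ -3.4902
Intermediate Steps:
27447/(-42895) + 25308/(-8879) = 27447*(-1/42895) + 25308*(-1/8879) = -27447/42895 - 25308/8879 = -1329288573/380864705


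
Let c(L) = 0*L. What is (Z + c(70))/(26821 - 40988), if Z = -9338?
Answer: 9338/14167 ≈ 0.65914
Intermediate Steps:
c(L) = 0
(Z + c(70))/(26821 - 40988) = (-9338 + 0)/(26821 - 40988) = -9338/(-14167) = -9338*(-1/14167) = 9338/14167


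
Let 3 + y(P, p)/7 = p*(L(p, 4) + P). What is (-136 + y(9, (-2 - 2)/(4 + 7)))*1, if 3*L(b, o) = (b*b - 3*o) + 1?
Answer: -681557/3993 ≈ -170.69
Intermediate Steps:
L(b, o) = ⅓ - o + b²/3 (L(b, o) = ((b*b - 3*o) + 1)/3 = ((b² - 3*o) + 1)/3 = (1 + b² - 3*o)/3 = ⅓ - o + b²/3)
y(P, p) = -21 + 7*p*(-11/3 + P + p²/3) (y(P, p) = -21 + 7*(p*((⅓ - 1*4 + p²/3) + P)) = -21 + 7*(p*((⅓ - 4 + p²/3) + P)) = -21 + 7*(p*((-11/3 + p²/3) + P)) = -21 + 7*(p*(-11/3 + P + p²/3)) = -21 + 7*p*(-11/3 + P + p²/3))
(-136 + y(9, (-2 - 2)/(4 + 7)))*1 = (-136 + (-21 + 7*9*((-2 - 2)/(4 + 7)) + 7*((-2 - 2)/(4 + 7))*(-11 + ((-2 - 2)/(4 + 7))²)/3))*1 = (-136 + (-21 + 7*9*(-4/11) + 7*(-4/11)*(-11 + (-4/11)²)/3))*1 = (-136 + (-21 + 7*9*(-4*1/11) + 7*(-4*1/11)*(-11 + (-4*1/11)²)/3))*1 = (-136 + (-21 + 7*9*(-4/11) + (7/3)*(-4/11)*(-11 + (-4/11)²)))*1 = (-136 + (-21 - 252/11 + (7/3)*(-4/11)*(-11 + 16/121)))*1 = (-136 + (-21 - 252/11 + (7/3)*(-4/11)*(-1315/121)))*1 = (-136 + (-21 - 252/11 + 36820/3993))*1 = (-136 - 138509/3993)*1 = -681557/3993*1 = -681557/3993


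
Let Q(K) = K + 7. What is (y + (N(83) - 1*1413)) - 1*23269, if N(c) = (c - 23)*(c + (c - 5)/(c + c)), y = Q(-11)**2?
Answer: -1631598/83 ≈ -19658.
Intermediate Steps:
Q(K) = 7 + K
y = 16 (y = (7 - 11)**2 = (-4)**2 = 16)
N(c) = (-23 + c)*(c + (-5 + c)/(2*c)) (N(c) = (-23 + c)*(c + (-5 + c)/((2*c))) = (-23 + c)*(c + (-5 + c)*(1/(2*c))) = (-23 + c)*(c + (-5 + c)/(2*c)))
(y + (N(83) - 1*1413)) - 1*23269 = (16 + ((-14 + 83**2 - 45/2*83 + (115/2)/83) - 1*1413)) - 1*23269 = (16 + ((-14 + 6889 - 3735/2 + (115/2)*(1/83)) - 1413)) - 23269 = (16 + ((-14 + 6889 - 3735/2 + 115/166) - 1413)) - 23269 = (16 + (415680/83 - 1413)) - 23269 = (16 + 298401/83) - 23269 = 299729/83 - 23269 = -1631598/83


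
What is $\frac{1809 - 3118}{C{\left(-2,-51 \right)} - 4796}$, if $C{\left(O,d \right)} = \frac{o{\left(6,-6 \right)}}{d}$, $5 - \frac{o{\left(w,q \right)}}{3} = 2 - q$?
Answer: $\frac{3179}{11647} \approx 0.27295$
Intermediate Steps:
$o{\left(w,q \right)} = 9 + 3 q$ ($o{\left(w,q \right)} = 15 - 3 \left(2 - q\right) = 15 + \left(-6 + 3 q\right) = 9 + 3 q$)
$C{\left(O,d \right)} = - \frac{9}{d}$ ($C{\left(O,d \right)} = \frac{9 + 3 \left(-6\right)}{d} = \frac{9 - 18}{d} = - \frac{9}{d}$)
$\frac{1809 - 3118}{C{\left(-2,-51 \right)} - 4796} = \frac{1809 - 3118}{- \frac{9}{-51} - 4796} = \frac{1809 - 3118}{\left(-9\right) \left(- \frac{1}{51}\right) - 4796} = - \frac{1309}{\frac{3}{17} - 4796} = - \frac{1309}{- \frac{81529}{17}} = \left(-1309\right) \left(- \frac{17}{81529}\right) = \frac{3179}{11647}$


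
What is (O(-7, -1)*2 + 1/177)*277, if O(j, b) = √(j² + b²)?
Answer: 277/177 + 2770*√2 ≈ 3918.9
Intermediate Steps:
O(j, b) = √(b² + j²)
(O(-7, -1)*2 + 1/177)*277 = (√((-1)² + (-7)²)*2 + 1/177)*277 = (√(1 + 49)*2 + 1/177)*277 = (√50*2 + 1/177)*277 = ((5*√2)*2 + 1/177)*277 = (10*√2 + 1/177)*277 = (1/177 + 10*√2)*277 = 277/177 + 2770*√2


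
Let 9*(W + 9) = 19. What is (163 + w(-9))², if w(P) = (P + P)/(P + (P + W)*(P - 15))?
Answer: 33130188289/1247689 ≈ 26553.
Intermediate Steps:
W = -62/9 (W = -9 + (⅑)*19 = -9 + 19/9 = -62/9 ≈ -6.8889)
w(P) = 2*P/(P + (-15 + P)*(-62/9 + P)) (w(P) = (P + P)/(P + (P - 62/9)*(P - 15)) = (2*P)/(P + (-62/9 + P)*(-15 + P)) = (2*P)/(P + (-15 + P)*(-62/9 + P)) = 2*P/(P + (-15 + P)*(-62/9 + P)))
(163 + w(-9))² = (163 + 18*(-9)/(930 - 188*(-9) + 9*(-9)²))² = (163 + 18*(-9)/(930 + 1692 + 9*81))² = (163 + 18*(-9)/(930 + 1692 + 729))² = (163 + 18*(-9)/3351)² = (163 + 18*(-9)*(1/3351))² = (163 - 54/1117)² = (182017/1117)² = 33130188289/1247689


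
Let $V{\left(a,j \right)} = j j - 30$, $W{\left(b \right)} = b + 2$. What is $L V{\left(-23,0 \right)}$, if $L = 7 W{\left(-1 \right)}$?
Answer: $-210$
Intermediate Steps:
$W{\left(b \right)} = 2 + b$
$V{\left(a,j \right)} = -30 + j^{2}$ ($V{\left(a,j \right)} = j^{2} - 30 = -30 + j^{2}$)
$L = 7$ ($L = 7 \left(2 - 1\right) = 7 \cdot 1 = 7$)
$L V{\left(-23,0 \right)} = 7 \left(-30 + 0^{2}\right) = 7 \left(-30 + 0\right) = 7 \left(-30\right) = -210$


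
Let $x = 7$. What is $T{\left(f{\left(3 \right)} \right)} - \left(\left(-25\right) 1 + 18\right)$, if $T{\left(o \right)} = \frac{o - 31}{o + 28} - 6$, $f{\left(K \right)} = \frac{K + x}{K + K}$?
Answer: $\frac{1}{89} \approx 0.011236$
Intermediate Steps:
$f{\left(K \right)} = \frac{7 + K}{2 K}$ ($f{\left(K \right)} = \frac{K + 7}{K + K} = \frac{7 + K}{2 K}$)
$T{\left(o \right)} = -6 + \frac{-31 + o}{28 + o}$ ($T{\left(o \right)} = \frac{-31 + o}{28 + o} - 6 = -6 + \frac{-31 + o}{28 + o}$)
$T{\left(f{\left(3 \right)} \right)} - \left(\left(-25\right) 1 + 18\right) = \frac{-199 - 5 \frac{7 + 3}{2 \cdot 3}}{28 + \frac{7 + 3}{2 \cdot 3}} - \left(\left(-25\right) 1 + 18\right) = \frac{-199 - 5 \cdot \frac{1}{2} \cdot \frac{1}{3} \cdot 10}{28 + \frac{1}{2} \cdot \frac{1}{3} \cdot 10} - \left(-25 + 18\right) = \frac{-199 - \frac{25}{3}}{28 + \frac{5}{3}} - -7 = \frac{-199 - \frac{25}{3}}{\frac{89}{3}} + 7 = \frac{3}{89} \left(- \frac{622}{3}\right) + 7 = - \frac{622}{89} + 7 = \frac{1}{89}$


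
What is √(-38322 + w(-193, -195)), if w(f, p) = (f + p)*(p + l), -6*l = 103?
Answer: 2*√98997/3 ≈ 209.76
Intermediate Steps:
l = -103/6 (l = -⅙*103 = -103/6 ≈ -17.167)
w(f, p) = (-103/6 + p)*(f + p) (w(f, p) = (f + p)*(p - 103/6) = (f + p)*(-103/6 + p) = (-103/6 + p)*(f + p))
√(-38322 + w(-193, -195)) = √(-38322 + ((-195)² - 103/6*(-193) - 103/6*(-195) - 193*(-195))) = √(-38322 + (38025 + 19879/6 + 6695/2 + 37635)) = √(-38322 + 246962/3) = √(131996/3) = 2*√98997/3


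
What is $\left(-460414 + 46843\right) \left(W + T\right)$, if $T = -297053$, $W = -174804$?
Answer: $195146371347$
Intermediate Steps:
$\left(-460414 + 46843\right) \left(W + T\right) = \left(-460414 + 46843\right) \left(-174804 - 297053\right) = \left(-413571\right) \left(-471857\right) = 195146371347$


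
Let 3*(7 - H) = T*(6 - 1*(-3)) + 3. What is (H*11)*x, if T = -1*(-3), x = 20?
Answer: -660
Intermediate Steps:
T = 3
H = -3 (H = 7 - (3*(6 - 1*(-3)) + 3)/3 = 7 - (3*(6 + 3) + 3)/3 = 7 - (3*9 + 3)/3 = 7 - (27 + 3)/3 = 7 - 1/3*30 = 7 - 10 = -3)
(H*11)*x = -3*11*20 = -33*20 = -660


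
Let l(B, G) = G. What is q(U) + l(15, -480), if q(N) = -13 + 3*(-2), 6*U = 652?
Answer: -499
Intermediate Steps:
U = 326/3 (U = (⅙)*652 = 326/3 ≈ 108.67)
q(N) = -19 (q(N) = -13 - 6 = -19)
q(U) + l(15, -480) = -19 - 480 = -499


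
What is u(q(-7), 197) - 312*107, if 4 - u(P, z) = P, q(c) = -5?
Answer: -33375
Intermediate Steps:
u(P, z) = 4 - P
u(q(-7), 197) - 312*107 = (4 - 1*(-5)) - 312*107 = (4 + 5) - 1*33384 = 9 - 33384 = -33375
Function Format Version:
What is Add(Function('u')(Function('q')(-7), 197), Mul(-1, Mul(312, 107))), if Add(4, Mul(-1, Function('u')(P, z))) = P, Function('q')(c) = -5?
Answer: -33375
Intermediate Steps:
Function('u')(P, z) = Add(4, Mul(-1, P))
Add(Function('u')(Function('q')(-7), 197), Mul(-1, Mul(312, 107))) = Add(Add(4, Mul(-1, -5)), Mul(-1, Mul(312, 107))) = Add(Add(4, 5), Mul(-1, 33384)) = Add(9, -33384) = -33375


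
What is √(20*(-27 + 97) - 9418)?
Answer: I*√8018 ≈ 89.543*I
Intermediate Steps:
√(20*(-27 + 97) - 9418) = √(20*70 - 9418) = √(1400 - 9418) = √(-8018) = I*√8018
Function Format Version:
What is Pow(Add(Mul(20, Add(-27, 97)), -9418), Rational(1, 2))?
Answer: Mul(I, Pow(8018, Rational(1, 2))) ≈ Mul(89.543, I)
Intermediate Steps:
Pow(Add(Mul(20, Add(-27, 97)), -9418), Rational(1, 2)) = Pow(Add(Mul(20, 70), -9418), Rational(1, 2)) = Pow(Add(1400, -9418), Rational(1, 2)) = Pow(-8018, Rational(1, 2)) = Mul(I, Pow(8018, Rational(1, 2)))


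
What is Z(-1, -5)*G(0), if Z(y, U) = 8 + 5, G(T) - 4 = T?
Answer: 52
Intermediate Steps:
G(T) = 4 + T
Z(y, U) = 13
Z(-1, -5)*G(0) = 13*(4 + 0) = 13*4 = 52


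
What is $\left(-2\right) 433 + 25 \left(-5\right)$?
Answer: $-991$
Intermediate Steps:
$\left(-2\right) 433 + 25 \left(-5\right) = -866 - 125 = -991$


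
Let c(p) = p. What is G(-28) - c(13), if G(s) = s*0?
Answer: -13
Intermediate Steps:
G(s) = 0
G(-28) - c(13) = 0 - 1*13 = 0 - 13 = -13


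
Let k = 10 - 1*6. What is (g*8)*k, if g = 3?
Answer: 96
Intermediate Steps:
k = 4 (k = 10 - 6 = 4)
(g*8)*k = (3*8)*4 = 24*4 = 96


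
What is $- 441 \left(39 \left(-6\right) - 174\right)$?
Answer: $179928$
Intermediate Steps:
$- 441 \left(39 \left(-6\right) - 174\right) = - 441 \left(-234 - 174\right) = \left(-441\right) \left(-408\right) = 179928$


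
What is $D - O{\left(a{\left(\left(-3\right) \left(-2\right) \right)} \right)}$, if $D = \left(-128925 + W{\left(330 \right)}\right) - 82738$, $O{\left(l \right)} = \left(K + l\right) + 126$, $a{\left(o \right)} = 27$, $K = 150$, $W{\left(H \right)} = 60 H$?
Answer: $-192166$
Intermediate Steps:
$O{\left(l \right)} = 276 + l$ ($O{\left(l \right)} = \left(150 + l\right) + 126 = 276 + l$)
$D = -191863$ ($D = \left(-128925 + 60 \cdot 330\right) - 82738 = \left(-128925 + 19800\right) - 82738 = -109125 - 82738 = -191863$)
$D - O{\left(a{\left(\left(-3\right) \left(-2\right) \right)} \right)} = -191863 - \left(276 + 27\right) = -191863 - 303 = -192166$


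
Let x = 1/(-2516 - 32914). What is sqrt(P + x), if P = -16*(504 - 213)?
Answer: I*sqrt(5844606529830)/35430 ≈ 68.235*I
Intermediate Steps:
x = -1/35430 (x = 1/(-35430) = -1/35430 ≈ -2.8225e-5)
P = -4656 (P = -16*291 = -4656)
sqrt(P + x) = sqrt(-4656 - 1/35430) = sqrt(-164962081/35430) = I*sqrt(5844606529830)/35430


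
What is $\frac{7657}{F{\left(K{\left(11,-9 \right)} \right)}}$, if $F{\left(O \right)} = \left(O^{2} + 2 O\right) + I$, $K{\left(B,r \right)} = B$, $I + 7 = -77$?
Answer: $\frac{7657}{59} \approx 129.78$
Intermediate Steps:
$I = -84$ ($I = -7 - 77 = -84$)
$F{\left(O \right)} = -84 + O^{2} + 2 O$ ($F{\left(O \right)} = \left(O^{2} + 2 O\right) - 84 = -84 + O^{2} + 2 O$)
$\frac{7657}{F{\left(K{\left(11,-9 \right)} \right)}} = \frac{7657}{-84 + 11^{2} + 2 \cdot 11} = \frac{7657}{-84 + 121 + 22} = \frac{7657}{59}$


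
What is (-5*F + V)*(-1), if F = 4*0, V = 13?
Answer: -13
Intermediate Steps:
F = 0
(-5*F + V)*(-1) = (-5*0 + 13)*(-1) = (0 + 13)*(-1) = 13*(-1) = -13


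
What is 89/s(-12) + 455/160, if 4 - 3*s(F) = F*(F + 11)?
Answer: -977/32 ≈ -30.531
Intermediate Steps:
s(F) = 4/3 - F*(11 + F)/3 (s(F) = 4/3 - F*(F + 11)/3 = 4/3 - F*(11 + F)/3)
89/s(-12) + 455/160 = 89/(4/3 - 11/3*(-12) - ⅓*(-12)²) + 455/160 = 89/(4/3 + 44 - ⅓*144) + 455*(1/160) = 89/(4/3 + 44 - 48) + 91/32 = 89/(-8/3) + 91/32 = 89*(-3/8) + 91/32 = -267/8 + 91/32 = -977/32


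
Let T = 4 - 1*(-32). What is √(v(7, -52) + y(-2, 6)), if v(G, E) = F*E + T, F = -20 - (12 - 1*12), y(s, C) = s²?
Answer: 6*√30 ≈ 32.863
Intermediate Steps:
F = -20 (F = -20 - (12 - 12) = -20 - 1*0 = -20 + 0 = -20)
T = 36 (T = 4 + 32 = 36)
v(G, E) = 36 - 20*E (v(G, E) = -20*E + 36 = 36 - 20*E)
√(v(7, -52) + y(-2, 6)) = √((36 - 20*(-52)) + (-2)²) = √((36 + 1040) + 4) = √(1076 + 4) = √1080 = 6*√30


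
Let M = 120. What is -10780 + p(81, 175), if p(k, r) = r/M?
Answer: -258685/24 ≈ -10779.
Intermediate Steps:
p(k, r) = r/120
-10780 + p(81, 175) = -10780 + (1/120)*175 = -10780 + 35/24 = -258685/24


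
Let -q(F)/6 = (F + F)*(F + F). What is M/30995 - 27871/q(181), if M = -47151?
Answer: -36209272219/24370252680 ≈ -1.4858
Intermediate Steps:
q(F) = -24*F**2 (q(F) = -6*(F + F)*(F + F) = -6*2*F*2*F = -24*F**2)
M/30995 - 27871/q(181) = -47151/30995 - 27871/((-24*181**2)) = -47151*1/30995 - 27871/((-24*32761)) = -47151/30995 - 27871/(-786264) = -47151/30995 - 27871*(-1/786264) = -47151/30995 + 27871/786264 = -36209272219/24370252680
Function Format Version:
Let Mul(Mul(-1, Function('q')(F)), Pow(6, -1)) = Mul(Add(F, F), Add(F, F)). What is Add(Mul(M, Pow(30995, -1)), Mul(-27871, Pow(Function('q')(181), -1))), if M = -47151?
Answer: Rational(-36209272219, 24370252680) ≈ -1.4858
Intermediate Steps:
Function('q')(F) = Mul(-24, Pow(F, 2)) (Function('q')(F) = Mul(-6, Mul(Add(F, F), Add(F, F))) = Mul(-6, Mul(Mul(2, F), Mul(2, F))) = Mul(-6, Mul(4, Pow(F, 2))) = Mul(-24, Pow(F, 2)))
Add(Mul(M, Pow(30995, -1)), Mul(-27871, Pow(Function('q')(181), -1))) = Add(Mul(-47151, Pow(30995, -1)), Mul(-27871, Pow(Mul(-24, Pow(181, 2)), -1))) = Add(Mul(-47151, Rational(1, 30995)), Mul(-27871, Pow(Mul(-24, 32761), -1))) = Add(Rational(-47151, 30995), Mul(-27871, Pow(-786264, -1))) = Add(Rational(-47151, 30995), Mul(-27871, Rational(-1, 786264))) = Add(Rational(-47151, 30995), Rational(27871, 786264)) = Rational(-36209272219, 24370252680)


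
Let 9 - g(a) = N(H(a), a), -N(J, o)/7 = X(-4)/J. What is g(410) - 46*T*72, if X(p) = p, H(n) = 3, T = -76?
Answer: 755135/3 ≈ 2.5171e+5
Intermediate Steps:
N(J, o) = 28/J (N(J, o) = -(-28)/J = 28/J)
g(a) = -1/3 (g(a) = 9 - 28/3 = -1/3)
g(410) - 46*T*72 = -1/3 - 46*(-76)*72 = -1/3 - (-3496)*72 = -1/3 - 1*(-251712) = -1/3 + 251712 = 755135/3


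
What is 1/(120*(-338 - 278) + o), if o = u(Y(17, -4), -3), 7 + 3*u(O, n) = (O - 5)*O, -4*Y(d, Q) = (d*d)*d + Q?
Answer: 48/20648189 ≈ 2.3247e-6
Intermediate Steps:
Y(d, Q) = -Q/4 - d³/4 (Y(d, Q) = -((d*d)*d + Q)/4 = -(d²*d + Q)/4 = -(d³ + Q)/4 = -(Q + d³)/4 = -Q/4 - d³/4)
u(O, n) = -7/3 + O*(-5 + O)/3 (u(O, n) = -7/3 + ((O - 5)*O)/3 = -7/3 + ((-5 + O)*O)/3 = -7/3 + (O*(-5 + O))/3 = -7/3 + O*(-5 + O)/3)
o = 24196349/48 (o = -7/3 - 5*(-¼*(-4) - ¼*17³)/3 + (-¼*(-4) - ¼*17³)²/3 = -7/3 - 5*(1 - ¼*4913)/3 + (1 - ¼*4913)²/3 = -7/3 - 5*(1 - 4913/4)/3 + (1 - 4913/4)²/3 = -7/3 - 5/3*(-4909/4) + (-4909/4)²/3 = -7/3 + 24545/12 + (⅓)*(24098281/16) = -7/3 + 24545/12 + 24098281/48 = 24196349/48 ≈ 5.0409e+5)
1/(120*(-338 - 278) + o) = 1/(120*(-338 - 278) + 24196349/48) = 1/(120*(-616) + 24196349/48) = 1/(-73920 + 24196349/48) = 1/(20648189/48) = 48/20648189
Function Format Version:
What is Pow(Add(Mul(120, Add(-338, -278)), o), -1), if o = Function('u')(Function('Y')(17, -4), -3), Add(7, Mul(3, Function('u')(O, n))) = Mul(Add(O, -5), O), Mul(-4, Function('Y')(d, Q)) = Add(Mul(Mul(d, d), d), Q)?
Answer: Rational(48, 20648189) ≈ 2.3247e-6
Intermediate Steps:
Function('Y')(d, Q) = Add(Mul(Rational(-1, 4), Q), Mul(Rational(-1, 4), Pow(d, 3))) (Function('Y')(d, Q) = Mul(Rational(-1, 4), Add(Mul(Mul(d, d), d), Q)) = Mul(Rational(-1, 4), Add(Mul(Pow(d, 2), d), Q)) = Mul(Rational(-1, 4), Add(Pow(d, 3), Q)) = Mul(Rational(-1, 4), Add(Q, Pow(d, 3))) = Add(Mul(Rational(-1, 4), Q), Mul(Rational(-1, 4), Pow(d, 3))))
Function('u')(O, n) = Add(Rational(-7, 3), Mul(Rational(1, 3), O, Add(-5, O))) (Function('u')(O, n) = Add(Rational(-7, 3), Mul(Rational(1, 3), Mul(Add(O, -5), O))) = Add(Rational(-7, 3), Mul(Rational(1, 3), Mul(Add(-5, O), O))) = Add(Rational(-7, 3), Mul(Rational(1, 3), Mul(O, Add(-5, O)))) = Add(Rational(-7, 3), Mul(Rational(1, 3), O, Add(-5, O))))
o = Rational(24196349, 48) (o = Add(Rational(-7, 3), Mul(Rational(-5, 3), Add(Mul(Rational(-1, 4), -4), Mul(Rational(-1, 4), Pow(17, 3)))), Mul(Rational(1, 3), Pow(Add(Mul(Rational(-1, 4), -4), Mul(Rational(-1, 4), Pow(17, 3))), 2))) = Add(Rational(-7, 3), Mul(Rational(-5, 3), Add(1, Mul(Rational(-1, 4), 4913))), Mul(Rational(1, 3), Pow(Add(1, Mul(Rational(-1, 4), 4913)), 2))) = Add(Rational(-7, 3), Mul(Rational(-5, 3), Add(1, Rational(-4913, 4))), Mul(Rational(1, 3), Pow(Add(1, Rational(-4913, 4)), 2))) = Add(Rational(-7, 3), Mul(Rational(-5, 3), Rational(-4909, 4)), Mul(Rational(1, 3), Pow(Rational(-4909, 4), 2))) = Add(Rational(-7, 3), Rational(24545, 12), Mul(Rational(1, 3), Rational(24098281, 16))) = Add(Rational(-7, 3), Rational(24545, 12), Rational(24098281, 48)) = Rational(24196349, 48) ≈ 5.0409e+5)
Pow(Add(Mul(120, Add(-338, -278)), o), -1) = Pow(Add(Mul(120, Add(-338, -278)), Rational(24196349, 48)), -1) = Pow(Add(Mul(120, -616), Rational(24196349, 48)), -1) = Pow(Add(-73920, Rational(24196349, 48)), -1) = Pow(Rational(20648189, 48), -1) = Rational(48, 20648189)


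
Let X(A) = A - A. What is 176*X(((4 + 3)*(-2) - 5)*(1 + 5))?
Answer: 0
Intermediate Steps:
X(A) = 0
176*X(((4 + 3)*(-2) - 5)*(1 + 5)) = 176*0 = 0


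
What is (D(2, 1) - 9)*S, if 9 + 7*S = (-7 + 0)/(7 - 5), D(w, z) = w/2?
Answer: 100/7 ≈ 14.286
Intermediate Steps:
D(w, z) = w/2 (D(w, z) = w*(1/2) = w/2)
S = -25/14 (S = -9/7 + ((-7 + 0)/(7 - 5))/7 = -9/7 + (-7/2)/7 = -9/7 + (-7*1/2)/7 = -9/7 + (1/7)*(-7/2) = -9/7 - 1/2 = -25/14 ≈ -1.7857)
(D(2, 1) - 9)*S = ((1/2)*2 - 9)*(-25/14) = (1 - 9)*(-25/14) = -8*(-25/14) = 100/7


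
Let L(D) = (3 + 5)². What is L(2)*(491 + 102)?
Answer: 37952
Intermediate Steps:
L(D) = 64 (L(D) = 8² = 64)
L(2)*(491 + 102) = 64*(491 + 102) = 64*593 = 37952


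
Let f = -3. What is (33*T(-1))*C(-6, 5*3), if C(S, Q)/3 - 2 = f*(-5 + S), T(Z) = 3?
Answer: 10395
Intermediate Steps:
C(S, Q) = 51 - 9*S (C(S, Q) = 6 + 3*(-3*(-5 + S)) = 6 + 3*(15 - 3*S) = 6 + (45 - 9*S) = 51 - 9*S)
(33*T(-1))*C(-6, 5*3) = (33*3)*(51 - 9*(-6)) = 99*(51 + 54) = 99*105 = 10395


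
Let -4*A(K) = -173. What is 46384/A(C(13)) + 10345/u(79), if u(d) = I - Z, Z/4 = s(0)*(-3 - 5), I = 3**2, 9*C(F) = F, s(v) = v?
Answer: 3459509/1557 ≈ 2221.9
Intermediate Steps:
C(F) = F/9
I = 9
Z = 0 (Z = 4*(0*(-3 - 5)) = 4*(0*(-8)) = 4*0 = 0)
A(K) = 173/4 (A(K) = -1/4*(-173) = 173/4)
u(d) = 9 (u(d) = 9 - 1*0 = 9 + 0 = 9)
46384/A(C(13)) + 10345/u(79) = 46384/(173/4) + 10345/9 = 46384*(4/173) + 10345*(1/9) = 185536/173 + 10345/9 = 3459509/1557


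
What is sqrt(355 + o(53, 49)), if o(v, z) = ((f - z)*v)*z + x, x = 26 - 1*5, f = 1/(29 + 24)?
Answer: 6*I*sqrt(3523) ≈ 356.13*I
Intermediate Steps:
f = 1/53 ≈ 0.018868
x = 21 (x = 26 - 5 = 21)
o(v, z) = 21 + v*z*(1/53 - z) (o(v, z) = ((1/53 - z)*v)*z + 21 = (v*(1/53 - z))*z + 21 = v*z*(1/53 - z) + 21 = 21 + v*z*(1/53 - z))
sqrt(355 + o(53, 49)) = sqrt(355 + (21 - 1*53*49**2 + (1/53)*53*49)) = sqrt(355 + (21 - 1*53*2401 + 49)) = sqrt(355 + (21 - 127253 + 49)) = sqrt(355 - 127183) = sqrt(-126828) = 6*I*sqrt(3523)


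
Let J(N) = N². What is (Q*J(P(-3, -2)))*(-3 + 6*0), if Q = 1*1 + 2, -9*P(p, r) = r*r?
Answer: -16/9 ≈ -1.7778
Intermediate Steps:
P(p, r) = -r²/9 (P(p, r) = -r*r/9 = -r²/9)
Q = 3 (Q = 1 + 2 = 3)
(Q*J(P(-3, -2)))*(-3 + 6*0) = (3*(-⅑*(-2)²)²)*(-3 + 6*0) = (3*(-⅑*4)²)*(-3 + 0) = (3*(-4/9)²)*(-3) = (3*(16/81))*(-3) = (16/27)*(-3) = -16/9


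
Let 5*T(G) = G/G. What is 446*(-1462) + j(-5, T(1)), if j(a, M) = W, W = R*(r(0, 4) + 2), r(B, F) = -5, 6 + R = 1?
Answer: -652037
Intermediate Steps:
R = -5 (R = -6 + 1 = -5)
T(G) = ⅕ (T(G) = (G/G)/5 = (⅕)*1 = ⅕)
W = 15 (W = -5*(-5 + 2) = -5*(-3) = 15)
j(a, M) = 15
446*(-1462) + j(-5, T(1)) = 446*(-1462) + 15 = -652052 + 15 = -652037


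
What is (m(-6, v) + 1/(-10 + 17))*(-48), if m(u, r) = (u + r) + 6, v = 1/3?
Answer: -160/7 ≈ -22.857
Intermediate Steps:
v = ⅓ ≈ 0.33333
m(u, r) = 6 + r + u (m(u, r) = (r + u) + 6 = 6 + r + u)
(m(-6, v) + 1/(-10 + 17))*(-48) = ((6 + ⅓ - 6) + 1/(-10 + 17))*(-48) = (⅓ + 1/7)*(-48) = (⅓ + ⅐)*(-48) = (10/21)*(-48) = -160/7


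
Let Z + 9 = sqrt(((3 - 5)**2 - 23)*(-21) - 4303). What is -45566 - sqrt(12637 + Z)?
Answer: -45566 - 2*sqrt(3157 + 2*I*sqrt(61)) ≈ -45678.0 - 0.27801*I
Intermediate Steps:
Z = -9 + 8*I*sqrt(61) (Z = -9 + sqrt(((3 - 5)**2 - 23)*(-21) - 4303) = -9 + sqrt(((-2)**2 - 23)*(-21) - 4303) = -9 + sqrt((4 - 23)*(-21) - 4303) = -9 + sqrt(-19*(-21) - 4303) = -9 + sqrt(399 - 4303) = -9 + sqrt(-3904) = -9 + 8*I*sqrt(61) ≈ -9.0 + 62.482*I)
-45566 - sqrt(12637 + Z) = -45566 - sqrt(12637 + (-9 + 8*I*sqrt(61))) = -45566 - sqrt(12628 + 8*I*sqrt(61))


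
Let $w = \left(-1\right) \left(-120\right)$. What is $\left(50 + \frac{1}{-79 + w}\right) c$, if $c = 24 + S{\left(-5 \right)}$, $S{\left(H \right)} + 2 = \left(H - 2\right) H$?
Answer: $\frac{116907}{41} \approx 2851.4$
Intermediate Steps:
$w = 120$
$S{\left(H \right)} = -2 + H \left(-2 + H\right)$ ($S{\left(H \right)} = -2 + \left(H - 2\right) H = -2 + \left(-2 + H\right) H = -2 + H \left(-2 + H\right)$)
$c = 57$ ($c = 24 - \left(-8 - 25\right) = 24 + \left(-2 + 25 + 10\right) = 24 + 33 = 57$)
$\left(50 + \frac{1}{-79 + w}\right) c = \left(50 + \frac{1}{-79 + 120}\right) 57 = \left(50 + \frac{1}{41}\right) 57 = \frac{2051}{41} \cdot 57 = \frac{116907}{41}$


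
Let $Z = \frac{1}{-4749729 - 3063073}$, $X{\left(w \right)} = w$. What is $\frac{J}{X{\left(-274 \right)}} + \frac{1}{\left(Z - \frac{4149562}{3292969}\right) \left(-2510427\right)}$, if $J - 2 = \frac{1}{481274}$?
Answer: $- \frac{78335885331899749657465651}{10732469931708610932284248236} \approx -0.007299$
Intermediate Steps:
$J = \frac{962549}{481274}$ ($J = 2 + \frac{1}{481274} = \frac{962549}{481274} \approx 2.0$)
$Z = - \frac{1}{7812802}$ ($Z = \frac{1}{-7812802} = - \frac{1}{7812802} \approx -1.28 \cdot 10^{-7}$)
$\frac{J}{X{\left(-274 \right)}} + \frac{1}{\left(Z - \frac{4149562}{3292969}\right) \left(-2510427\right)} = \frac{962549}{481274 \left(-274\right)} + \frac{1}{\left(- \frac{1}{7812802} - \frac{4149562}{3292969}\right) \left(-2510427\right)} = \frac{962549}{481274} \left(- \frac{1}{274}\right) + \frac{1}{- \frac{1}{7812802} - \frac{4149562}{3292969}} \left(- \frac{1}{2510427}\right) = - \frac{962549}{131869076} + \frac{1}{- \frac{1}{7812802} - \frac{4149562}{3292969}} \left(- \frac{1}{2510427}\right) = - \frac{962549}{131869076} + \frac{1}{- \frac{32419709585693}{25727314789138}} \left(- \frac{1}{2510427}\right) = - \frac{962549}{131869076} - - \frac{25727314789138}{81387314276082520911} = - \frac{962549}{131869076} + \frac{25727314789138}{81387314276082520911} = - \frac{78335885331899749657465651}{10732469931708610932284248236}$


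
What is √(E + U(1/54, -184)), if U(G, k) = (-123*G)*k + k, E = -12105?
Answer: I*√106829/3 ≈ 108.95*I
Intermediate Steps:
U(G, k) = k - 123*G*k (U(G, k) = -123*G*k + k = k - 123*G*k)
√(E + U(1/54, -184)) = √(-12105 - 184*(1 - 123/54)) = √(-12105 - 184*(1 - 123*1/54)) = √(-12105 - 184*(1 - 41/18)) = √(-12105 - 184*(-23/18)) = √(-12105 + 2116/9) = √(-106829/9) = I*√106829/3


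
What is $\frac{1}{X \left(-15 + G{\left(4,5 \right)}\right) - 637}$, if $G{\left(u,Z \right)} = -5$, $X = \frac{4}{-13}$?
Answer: $- \frac{13}{8201} \approx -0.0015852$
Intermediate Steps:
$X = - \frac{4}{13}$ ($X = 4 \left(- \frac{1}{13}\right) = - \frac{4}{13} \approx -0.30769$)
$\frac{1}{X \left(-15 + G{\left(4,5 \right)}\right) - 637} = \frac{1}{- \frac{4 \left(-15 - 5\right)}{13} - 637} = \frac{1}{\left(- \frac{4}{13}\right) \left(-20\right) - 637} = \frac{1}{\frac{80}{13} - 637} = \frac{1}{- \frac{8201}{13}} = - \frac{13}{8201}$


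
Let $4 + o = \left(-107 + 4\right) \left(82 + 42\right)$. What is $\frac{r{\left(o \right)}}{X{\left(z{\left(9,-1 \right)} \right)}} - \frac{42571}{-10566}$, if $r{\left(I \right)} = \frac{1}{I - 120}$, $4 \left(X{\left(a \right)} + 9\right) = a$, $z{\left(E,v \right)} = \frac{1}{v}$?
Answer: $\frac{2539110007}{630198504} \approx 4.0291$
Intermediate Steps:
$o = -12776$ ($o = -4 + \left(-107 + 4\right) \left(82 + 42\right) = -4 - 12772 = -12776$)
$X{\left(a \right)} = -9 + \frac{a}{4}$
$r{\left(I \right)} = \frac{1}{-120 + I}$
$\frac{r{\left(o \right)}}{X{\left(z{\left(9,-1 \right)} \right)}} - \frac{42571}{-10566} = \frac{1}{\left(-120 - 12776\right) \left(-9 + \frac{1}{4 \left(-1\right)}\right)} - \frac{42571}{-10566} = \frac{1}{\left(-12896\right) \left(-9 + \frac{1}{4} \left(-1\right)\right)} - - \frac{42571}{10566} = - \frac{1}{12896 \left(-9 - \frac{1}{4}\right)} + \frac{42571}{10566} = - \frac{1}{12896 \left(- \frac{37}{4}\right)} + \frac{42571}{10566} = \left(- \frac{1}{12896}\right) \left(- \frac{4}{37}\right) + \frac{42571}{10566} = \frac{1}{119288} + \frac{42571}{10566} = \frac{2539110007}{630198504}$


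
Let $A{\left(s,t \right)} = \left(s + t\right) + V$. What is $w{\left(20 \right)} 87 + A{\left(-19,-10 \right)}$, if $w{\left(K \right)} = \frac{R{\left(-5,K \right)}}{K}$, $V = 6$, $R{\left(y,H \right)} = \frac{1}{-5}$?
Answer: $- \frac{2387}{100} \approx -23.87$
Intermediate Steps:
$R{\left(y,H \right)} = - \frac{1}{5}$
$A{\left(s,t \right)} = 6 + s + t$ ($A{\left(s,t \right)} = \left(s + t\right) + 6 = 6 + s + t$)
$w{\left(K \right)} = - \frac{1}{5 K}$
$w{\left(20 \right)} 87 + A{\left(-19,-10 \right)} = - \frac{1}{5 \cdot 20} \cdot 87 - 23 = \left(- \frac{1}{5}\right) \frac{1}{20} \cdot 87 - 23 = \left(- \frac{1}{100}\right) 87 - 23 = - \frac{87}{100} - 23 = - \frac{2387}{100}$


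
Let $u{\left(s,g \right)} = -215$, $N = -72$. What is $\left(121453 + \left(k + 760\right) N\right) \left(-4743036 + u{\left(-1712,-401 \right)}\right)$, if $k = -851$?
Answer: $-607159844255$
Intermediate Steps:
$\left(121453 + \left(k + 760\right) N\right) \left(-4743036 + u{\left(-1712,-401 \right)}\right) = \left(121453 + \left(-851 + 760\right) \left(-72\right)\right) \left(-4743036 - 215\right) = \left(121453 - -6552\right) \left(-4743251\right) = \left(121453 + 6552\right) \left(-4743251\right) = 128005 \left(-4743251\right) = -607159844255$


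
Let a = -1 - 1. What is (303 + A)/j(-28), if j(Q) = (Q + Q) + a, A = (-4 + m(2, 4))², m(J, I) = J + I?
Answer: -307/58 ≈ -5.2931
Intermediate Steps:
m(J, I) = I + J
A = 4 (A = (-4 + (4 + 2))² = (-4 + 6)² = 2² = 4)
a = -2
j(Q) = -2 + 2*Q (j(Q) = (Q + Q) - 2 = 2*Q - 2 = -2 + 2*Q)
(303 + A)/j(-28) = (303 + 4)/(-2 + 2*(-28)) = 307/(-2 - 56) = 307/(-58) = 307*(-1/58) = -307/58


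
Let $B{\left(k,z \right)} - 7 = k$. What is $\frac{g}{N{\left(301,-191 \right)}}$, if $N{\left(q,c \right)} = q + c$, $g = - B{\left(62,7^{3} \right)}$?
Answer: $- \frac{69}{110} \approx -0.62727$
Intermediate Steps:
$B{\left(k,z \right)} = 7 + k$
$g = -69$ ($g = - (7 + 62) = \left(-1\right) 69 = -69$)
$N{\left(q,c \right)} = c + q$
$\frac{g}{N{\left(301,-191 \right)}} = - \frac{69}{-191 + 301} = - \frac{69}{110}$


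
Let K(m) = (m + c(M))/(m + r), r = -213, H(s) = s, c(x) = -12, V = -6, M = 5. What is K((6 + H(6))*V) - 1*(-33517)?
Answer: 3184143/95 ≈ 33517.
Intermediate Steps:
K(m) = (-12 + m)/(-213 + m) (K(m) = (m - 12)/(m - 213) = (-12 + m)/(-213 + m))
K((6 + H(6))*V) - 1*(-33517) = (-12 + (6 + 6)*(-6))/(-213 + (6 + 6)*(-6)) - 1*(-33517) = (-12 + 12*(-6))/(-213 + 12*(-6)) + 33517 = (-12 - 72)/(-213 - 72) + 33517 = -84/(-285) + 33517 = -1/285*(-84) + 33517 = 28/95 + 33517 = 3184143/95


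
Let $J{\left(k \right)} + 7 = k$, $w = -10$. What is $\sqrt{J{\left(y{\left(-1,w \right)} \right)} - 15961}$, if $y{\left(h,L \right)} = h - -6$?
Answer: $i \sqrt{15963} \approx 126.34 i$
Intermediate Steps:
$y{\left(h,L \right)} = 6 + h$ ($y{\left(h,L \right)} = h + 6 = 6 + h$)
$J{\left(k \right)} = -7 + k$
$\sqrt{J{\left(y{\left(-1,w \right)} \right)} - 15961} = \sqrt{\left(-7 + \left(6 - 1\right)\right) - 15961} = \sqrt{\left(-7 + 5\right) - 15961} = \sqrt{-2 - 15961} = \sqrt{-15963} = i \sqrt{15963}$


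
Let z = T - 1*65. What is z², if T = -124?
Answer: 35721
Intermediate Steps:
z = -189 (z = -124 - 1*65 = -124 - 65 = -189)
z² = (-189)² = 35721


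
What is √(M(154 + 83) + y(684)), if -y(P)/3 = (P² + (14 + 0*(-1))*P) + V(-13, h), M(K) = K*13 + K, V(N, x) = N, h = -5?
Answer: 3*I*√158771 ≈ 1195.4*I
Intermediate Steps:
M(K) = 14*K (M(K) = 13*K + K = 14*K)
y(P) = 39 - 42*P - 3*P² (y(P) = -3*((P² + (14 + 0*(-1))*P) - 13) = -3*((P² + (14 + 0)*P) - 13) = -3*((P² + 14*P) - 13) = -3*(-13 + P² + 14*P) = 39 - 42*P - 3*P²)
√(M(154 + 83) + y(684)) = √(14*(154 + 83) + (39 - 42*684 - 3*684²)) = √(14*237 + (39 - 28728 - 3*467856)) = √(3318 + (39 - 28728 - 1403568)) = √(3318 - 1432257) = √(-1428939) = 3*I*√158771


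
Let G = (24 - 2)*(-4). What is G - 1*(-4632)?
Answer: 4544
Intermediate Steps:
G = -88 (G = 22*(-4) = -88)
G - 1*(-4632) = -88 - 1*(-4632) = -88 + 4632 = 4544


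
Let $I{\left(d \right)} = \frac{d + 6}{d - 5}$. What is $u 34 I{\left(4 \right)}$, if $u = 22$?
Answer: $-7480$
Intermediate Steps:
$I{\left(d \right)} = \frac{6 + d}{-5 + d}$
$u 34 I{\left(4 \right)} = 22 \cdot 34 \frac{6 + 4}{-5 + 4} = 748 \frac{1}{-1} \cdot 10 = 748 \left(\left(-1\right) 10\right) = 748 \left(-10\right) = -7480$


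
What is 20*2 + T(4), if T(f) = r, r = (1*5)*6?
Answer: 70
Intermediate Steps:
r = 30 (r = 5*6 = 30)
T(f) = 30
20*2 + T(4) = 20*2 + 30 = 40 + 30 = 70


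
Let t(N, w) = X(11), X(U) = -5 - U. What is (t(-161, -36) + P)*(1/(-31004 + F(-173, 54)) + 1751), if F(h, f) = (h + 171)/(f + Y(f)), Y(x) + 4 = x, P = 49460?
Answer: 139579319633708/1612209 ≈ 8.6576e+7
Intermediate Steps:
Y(x) = -4 + x
t(N, w) = -16 (t(N, w) = -5 - 1*11 = -5 - 11 = -16)
F(h, f) = (171 + h)/(-4 + 2*f) (F(h, f) = (h + 171)/(f + (-4 + f)) = (171 + h)/(-4 + 2*f))
(t(-161, -36) + P)*(1/(-31004 + F(-173, 54)) + 1751) = (-16 + 49460)*(1/(-31004 + (171 - 173)/(2*(-2 + 54))) + 1751) = 49444*(1/(-31004 + (½)*(-2)/52) + 1751) = 49444*(1/(-31004 + (½)*(1/52)*(-2)) + 1751) = 49444*(1/(-31004 - 1/52) + 1751) = 49444*(1/(-1612209/52) + 1751) = 49444*(-52/1612209 + 1751) = 49444*(2822977907/1612209) = 139579319633708/1612209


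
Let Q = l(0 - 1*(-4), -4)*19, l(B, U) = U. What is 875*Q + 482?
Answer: -66018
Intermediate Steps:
Q = -76 (Q = -4*19 = -76)
875*Q + 482 = 875*(-76) + 482 = -66500 + 482 = -66018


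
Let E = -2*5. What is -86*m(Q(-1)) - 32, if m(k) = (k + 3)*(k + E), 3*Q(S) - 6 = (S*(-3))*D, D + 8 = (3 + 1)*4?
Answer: -32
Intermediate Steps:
E = -10
D = 8 (D = -8 + (3 + 1)*4 = -8 + 4*4 = -8 + 16 = 8)
Q(S) = 2 - 8*S (Q(S) = 2 + ((S*(-3))*8)/3 = 2 + (-3*S*8)/3 = 2 + (-24*S)/3 = 2 - 8*S)
m(k) = (-10 + k)*(3 + k) (m(k) = (k + 3)*(k - 10) = (3 + k)*(-10 + k) = (-10 + k)*(3 + k))
-86*m(Q(-1)) - 32 = -86*(-30 + (2 - 8*(-1))² - 7*(2 - 8*(-1))) - 32 = -86*(-30 + (2 + 8)² - 7*(2 + 8)) - 32 = -86*(-30 + 10² - 7*10) - 32 = -86*(-30 + 100 - 70) - 32 = -86*0 - 32 = 0 - 32 = -32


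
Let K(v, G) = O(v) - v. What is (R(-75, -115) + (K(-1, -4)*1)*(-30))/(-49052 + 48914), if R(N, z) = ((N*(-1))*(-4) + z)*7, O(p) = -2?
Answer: 125/6 ≈ 20.833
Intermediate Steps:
R(N, z) = 7*z + 28*N (R(N, z) = (-N*(-4) + z)*7 = (4*N + z)*7 = (z + 4*N)*7 = 7*z + 28*N)
K(v, G) = -2 - v
(R(-75, -115) + (K(-1, -4)*1)*(-30))/(-49052 + 48914) = ((7*(-115) + 28*(-75)) + ((-2 - 1*(-1))*1)*(-30))/(-49052 + 48914) = ((-805 - 2100) + ((-2 + 1)*1)*(-30))/(-138) = (-2905 - 1*1*(-30))*(-1/138) = (-2905 - 1*(-30))*(-1/138) = (-2905 + 30)*(-1/138) = -2875*(-1/138) = 125/6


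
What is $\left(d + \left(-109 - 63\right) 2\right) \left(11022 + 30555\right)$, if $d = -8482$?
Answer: $-366958602$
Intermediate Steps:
$\left(d + \left(-109 - 63\right) 2\right) \left(11022 + 30555\right) = \left(-8482 + \left(-109 - 63\right) 2\right) \left(11022 + 30555\right) = \left(-8482 - 344\right) 41577 = \left(-8826\right) 41577 = -366958602$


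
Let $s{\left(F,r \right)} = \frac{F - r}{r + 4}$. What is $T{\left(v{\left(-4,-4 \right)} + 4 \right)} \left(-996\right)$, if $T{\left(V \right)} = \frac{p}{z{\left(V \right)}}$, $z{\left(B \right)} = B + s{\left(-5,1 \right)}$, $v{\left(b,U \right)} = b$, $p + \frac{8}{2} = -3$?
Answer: $-5810$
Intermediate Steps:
$p = -7$ ($p = -4 - 3 = -7$)
$s{\left(F,r \right)} = \frac{F - r}{4 + r}$
$z{\left(B \right)} = - \frac{6}{5} + B$ ($z{\left(B \right)} = B + \frac{-5 - 1}{4 + 1} = B + \frac{-5 - 1}{5} = B + \frac{1}{5} \left(-6\right) = B - \frac{6}{5} = - \frac{6}{5} + B$)
$T{\left(V \right)} = - \frac{7}{- \frac{6}{5} + V}$
$T{\left(v{\left(-4,-4 \right)} + 4 \right)} \left(-996\right) = - \frac{35}{-6 + 5 \left(-4 + 4\right)} \left(-996\right) = - \frac{35}{-6 + 5 \cdot 0} \left(-996\right) = - \frac{35}{-6 + 0} \left(-996\right) = - \frac{35}{-6} \left(-996\right) = \left(-35\right) \left(- \frac{1}{6}\right) \left(-996\right) = \frac{35}{6} \left(-996\right) = -5810$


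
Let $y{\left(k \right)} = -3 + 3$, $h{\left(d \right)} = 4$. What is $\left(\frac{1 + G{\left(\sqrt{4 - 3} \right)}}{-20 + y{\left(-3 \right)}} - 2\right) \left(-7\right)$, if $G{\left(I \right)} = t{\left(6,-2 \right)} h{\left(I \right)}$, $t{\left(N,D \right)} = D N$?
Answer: $- \frac{49}{20} \approx -2.45$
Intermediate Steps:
$G{\left(I \right)} = -48$ ($G{\left(I \right)} = \left(-2\right) 6 \cdot 4 = \left(-12\right) 4 = -48$)
$y{\left(k \right)} = 0$
$\left(\frac{1 + G{\left(\sqrt{4 - 3} \right)}}{-20 + y{\left(-3 \right)}} - 2\right) \left(-7\right) = \left(\frac{1 - 48}{-20 + 0} - 2\right) \left(-7\right) = \left(- \frac{47}{-20} - 2\right) \left(-7\right) = \left(\left(-47\right) \left(- \frac{1}{20}\right) - 2\right) \left(-7\right) = \left(\frac{47}{20} - 2\right) \left(-7\right) = \frac{7}{20} \left(-7\right) = - \frac{49}{20}$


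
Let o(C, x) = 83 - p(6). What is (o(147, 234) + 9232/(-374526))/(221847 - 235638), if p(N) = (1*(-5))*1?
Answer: -16474528/2582544033 ≈ -0.0063792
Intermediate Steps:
p(N) = -5 (p(N) = -5*1 = -5)
o(C, x) = 88 (o(C, x) = 83 - 1*(-5) = 83 + 5 = 88)
(o(147, 234) + 9232/(-374526))/(221847 - 235638) = (88 + 9232/(-374526))/(221847 - 235638) = (88 + 9232*(-1/374526))/(-13791) = (88 - 4616/187263)*(-1/13791) = (16474528/187263)*(-1/13791) = -16474528/2582544033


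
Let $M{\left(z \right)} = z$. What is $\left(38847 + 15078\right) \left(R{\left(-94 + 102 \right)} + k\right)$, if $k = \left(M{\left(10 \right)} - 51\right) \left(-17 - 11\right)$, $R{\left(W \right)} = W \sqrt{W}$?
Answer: $61905900 + 862800 \sqrt{2} \approx 6.3126 \cdot 10^{7}$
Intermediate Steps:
$R{\left(W \right)} = W^{\frac{3}{2}}$
$k = 1148$ ($k = \left(10 - 51\right) \left(-17 - 11\right) = \left(-41\right) \left(-28\right) = 1148$)
$\left(38847 + 15078\right) \left(R{\left(-94 + 102 \right)} + k\right) = \left(38847 + 15078\right) \left(\left(-94 + 102\right)^{\frac{3}{2}} + 1148\right) = 53925 \left(8^{\frac{3}{2}} + 1148\right) = 53925 \left(16 \sqrt{2} + 1148\right) = 53925 \left(1148 + 16 \sqrt{2}\right) = 61905900 + 862800 \sqrt{2}$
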